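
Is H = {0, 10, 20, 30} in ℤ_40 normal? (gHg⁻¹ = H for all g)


H = {0, 10, 20, 30} in ℤ_40
ℤ_40 is abelian; every subgroup of an abelian group is normal

Yes, normal subgroup


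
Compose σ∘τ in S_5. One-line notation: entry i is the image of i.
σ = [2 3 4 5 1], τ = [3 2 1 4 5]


σ∘τ: apply τ first, then σ
1 →τ 3 →σ 4
2 →τ 2 →σ 3
3 →τ 1 →σ 2
4 →τ 4 →σ 5
5 →τ 5 →σ 1

σ∘τ = [4 3 2 5 1]


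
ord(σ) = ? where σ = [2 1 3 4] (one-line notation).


Cycle decomposition: (1 2)
Cycle lengths: 2
Order = lcm(2) = 2

ord(σ) = 2


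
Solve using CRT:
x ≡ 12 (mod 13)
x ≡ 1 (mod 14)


m₁ = 13, m₂ = 14, gcd = 1, so CRT applies. M = m₁·m₂ = 182
Let M₁ = M/m₁ = 14, M₂ = M/m₂ = 13
Find y₁ ≡ M₁⁻¹ (mod m₁): 14⁻¹ ≡ 1 (mod 13)
Find y₂ ≡ M₂⁻¹ (mod m₂): 13⁻¹ ≡ 13 (mod 14)
x = a₁·M₁·y₁ + a₂·M₂·y₂ = 12·14·1 + 1·13·13 = 337
Reduce mod 182: x ≡ 155
Check: 155 mod 13 = 12 ✓, 155 mod 14 = 1 ✓

x ≡ 155 (mod 182)


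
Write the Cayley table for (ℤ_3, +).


Elements: {0, 1, 2}
Operation: addition mod 3
Entry (a, b) = (a + b) mod 3

Cayley table:
  | 0 | 1 | 2
0 | 0 | 1 | 2
1 | 1 | 2 | 0
2 | 2 | 0 | 1


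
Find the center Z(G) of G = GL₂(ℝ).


Z(G) = {g ∈ G | gx = xg for all x ∈ G}
Only scalar multiples of the identity commute with all invertible matrices

Z(GL₂(ℝ)) = {aI : a ∈ ℝ, a ≠ 0}


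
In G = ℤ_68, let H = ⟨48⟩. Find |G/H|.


|⟨48⟩| = n / gcd(48, 68) = 68 / 4 = 17
H is normal (ℤ_68 is abelian).
|G/H| = |G| / |H| = 68 / 17 = 4

|G/H| = 4


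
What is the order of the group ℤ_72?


ℤ_n has n elements.

|ℤ_72| = 72


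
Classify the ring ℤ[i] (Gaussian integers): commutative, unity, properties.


ℤ[i] is a commutative integral domain with unity 1 (in fact a Euclidean domain)
Commutative: Yes
Integral domain: Yes
Has unity: Yes

ℤ[i] (Gaussian integers): Commutative=Yes, Unity=Yes


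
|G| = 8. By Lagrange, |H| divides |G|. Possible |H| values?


Lagrange's theorem: |H| divides |G|
|G| = 8
Divisors of 8: 1, 2, 4, 8

Possible subgroup orders: {1, 2, 4, 8}


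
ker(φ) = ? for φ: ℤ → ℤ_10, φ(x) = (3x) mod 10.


Kernel = preimage of identity
ker(φ) = {x ∈ ℤ : 3x ≡ 0 (mod 10)}. gcd(3,10) = 1, so 3x ≡ 0 (mod 10) ⟺ x ≡ 0 (mod 10/1 = 10). Hence ker(φ) = 10ℤ

ker(φ) = 10ℤ


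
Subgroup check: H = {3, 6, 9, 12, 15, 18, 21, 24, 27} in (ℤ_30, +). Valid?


Subgroup test for H = {3, 6, 9, 12, 15, 18, 21, 24, 27} in (ℤ_30, +):
(1) 0 ∈ H? No
(2) Closure: for all a,b ∈ H, (a+b) mod 30 ∈ H? No  [counterexample: 3 + 27 = 0 ∉ H]
(3) Inverses: for all a ∈ H, -a mod 30 ∈ H? Yes

No, H is not a subgroup of ℤ_30


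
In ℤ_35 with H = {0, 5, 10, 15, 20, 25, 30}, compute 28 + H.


28 + H = {28 + h (mod 35) : h ∈ H}
28+0=28, 28+5=33, 28+10=3, 28+15=8, 28+20=13, 28+25=18, 28+30=23
28 + H = {3, 8, 13, 18, 23, 28, 33} = 3 + H

28 + H = {3, 8, 13, 18, 23, 28, 33}


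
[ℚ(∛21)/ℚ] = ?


∛21 has minimal polynomial x³ - 21 (irreducible over ℚ since 21 is not a perfect cube)

[ℚ(∛21)/ℚ] = 3


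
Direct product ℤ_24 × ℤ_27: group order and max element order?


|ℤ_24 × ℤ_27| = 24 × 27 = 648
Max element order = lcm(24,27) = 216
Cyclic? No (gcd=3)

|ℤ_24×ℤ_27| = 648, max element order = 216


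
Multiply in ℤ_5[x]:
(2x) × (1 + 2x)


Expand and collect like terms; reduce coefficients mod 5:
x^0: 0·1 = 0 ≡ 0 (mod 5)
x^1: 0·2 + 2·1 = 2 ≡ 2 (mod 5)
x^2: 2·2 = 4 ≡ 4 (mod 5)
Result: 2x + 4x^2

f · g = 2x + 4x^2


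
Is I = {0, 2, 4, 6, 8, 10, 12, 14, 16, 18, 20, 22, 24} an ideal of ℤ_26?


Check ideal conditions for I = {0, 2, 4, 6, 8, 10, 12, 14, 16, 18, 20, 22, 24} in ℤ_26:
(1) I is an additive subgroup? Yes
(2) For r ∈ ℤ_26 and a ∈ I: r·a ∈ I? Yes

Yes, I is an ideal of ℤ_26


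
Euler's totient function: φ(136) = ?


Factor n: 136 = 2^3 × 17
φ(n) = n · ∏(1 - 1/p) over distinct primes p | n
φ(136) = 136 · (1 - 1/2) · (1 - 1/17) = 64

φ(136) = 64


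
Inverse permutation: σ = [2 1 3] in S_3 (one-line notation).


To find σ⁻¹, swap domain and range:
σ(1) = 2 → σ⁻¹(2) = 1
σ(2) = 1 → σ⁻¹(1) = 2
σ(3) = 3 → σ⁻¹(3) = 3

σ⁻¹ = [2 1 3]


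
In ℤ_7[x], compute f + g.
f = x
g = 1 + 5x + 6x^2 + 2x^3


Add coefficients mod 7:
x^0: 0 + 1 = 1 (mod 7)
x^1: 1 + 5 = 6 (mod 7)
x^2: 0 + 6 = 6 (mod 7)
x^3: 0 + 2 = 2 (mod 7)
Result: 1 + 6x + 6x^2 + 2x^3

f + g = 1 + 6x + 6x^2 + 2x^3


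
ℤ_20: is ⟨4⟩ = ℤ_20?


g generates ℤ_n iff gcd(g, n) = 1
gcd(4, 20) = 4
Since gcd = 4 ≠ 1, ⟨4⟩ has order 5 < 20, so 4 is not a generator.

No, 4 does not generate ℤ_20


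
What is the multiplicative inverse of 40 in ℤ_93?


Use the extended Euclidean algorithm to write 1 = 40·s + 93·t; then s mod 93 is the inverse.
Euclidean algorithm:
  40 = 0·93 + 40
  93 = 2·40 + 13
  40 = 3·13 + 1
  13 = 13·1 + 0
gcd(40,93) = 1
Back-substitution gives: 40·(7) + 93·(-3) = 1
So 40⁻¹ ≡ 7 ≡ 7 (mod 93)
Check: 40 × 7 = 280 ≡ 1 (mod 93) ✓

40⁻¹ ≡ 7 (mod 93)


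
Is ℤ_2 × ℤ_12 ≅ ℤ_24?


Comparing ℤ_2 × ℤ_12 and ℤ_24:
gcd(2,12) = 2 ≠ 1. Max element order in ℤ_2×ℤ_12 is lcm(2,12) = 12 < 24, so it has no element of order 24

No, ℤ_2 × ℤ_12 ≇ ℤ_24


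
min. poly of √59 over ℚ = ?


√59 satisfies x² - 59 = 0, irreducible over ℚ since 59 is squarefree

Minimal polynomial: x² - 59


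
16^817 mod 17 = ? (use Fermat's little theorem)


Fermat's little theorem: if p is prime and gcd(a,p)=1, then a^(p-1) ≡ 1 (mod p)
p = 17 is prime, gcd(16,17) = 1
Reduce exponent: 817 mod 16 = 1
So 16^817 ≡ 16^1 (mod 17)
16^1 mod 17 = 16

16^817 ≡ 16 (mod 17)


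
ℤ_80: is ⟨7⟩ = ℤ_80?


g generates ℤ_n iff gcd(g, n) = 1
gcd(7, 80) = 1
Since gcd = 1, 7 is a generator.

Yes, 7 generates ℤ_80


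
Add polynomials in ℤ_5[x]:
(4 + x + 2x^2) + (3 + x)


Add coefficients mod 5:
x^0: 4 + 3 = 2 (mod 5)
x^1: 1 + 1 = 2 (mod 5)
x^2: 2 + 0 = 2 (mod 5)
Result: 2 + 2x + 2x^2

f + g = 2 + 2x + 2x^2


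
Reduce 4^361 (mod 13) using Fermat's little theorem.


Fermat's little theorem: if p is prime and gcd(a,p)=1, then a^(p-1) ≡ 1 (mod p)
p = 13 is prime, gcd(4,13) = 1
Reduce exponent: 361 mod 12 = 1
So 4^361 ≡ 4^1 (mod 13)
4^1 mod 13 = 4

4^361 ≡ 4 (mod 13)


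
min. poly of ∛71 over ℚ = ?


∛71 satisfies x³ - 71 = 0, irreducible over ℚ (no rational root; 71 is not a perfect cube)

Minimal polynomial: x³ - 71


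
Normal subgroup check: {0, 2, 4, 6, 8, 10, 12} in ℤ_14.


H = {0, 2, 4, 6, 8, 10, 12} in ℤ_14
ℤ_14 is abelian; every subgroup of an abelian group is normal

Yes, normal subgroup


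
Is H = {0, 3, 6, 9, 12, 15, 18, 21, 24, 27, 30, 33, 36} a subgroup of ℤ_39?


Subgroup test for H = {0, 3, 6, 9, 12, 15, 18, 21, 24, 27, 30, 33, 36} in (ℤ_39, +):
(1) 0 ∈ H? Yes
(2) Closure: for all a,b ∈ H, (a+b) mod 39 ∈ H? Yes
(3) Inverses: for all a ∈ H, -a mod 39 ∈ H? Yes

Yes, H is a subgroup of ℤ_39


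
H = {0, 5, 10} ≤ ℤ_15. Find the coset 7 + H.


7 + H = {7 + h (mod 15) : h ∈ H}
7+0=7, 7+5=12, 7+10=2
7 + H = {2, 7, 12} = 2 + H

7 + H = {2, 7, 12}


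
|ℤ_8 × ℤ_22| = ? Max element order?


|ℤ_8 × ℤ_22| = 8 × 22 = 176
Max element order = lcm(8,22) = 88
Cyclic? No (gcd=2)

|ℤ_8×ℤ_22| = 176, max element order = 88


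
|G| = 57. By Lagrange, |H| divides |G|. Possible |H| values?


Lagrange's theorem: |H| divides |G|
|G| = 57
Divisors of 57: 1, 3, 19, 57

Possible subgroup orders: {1, 3, 19, 57}


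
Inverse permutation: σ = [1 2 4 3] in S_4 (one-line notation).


To find σ⁻¹, swap domain and range:
σ(1) = 1 → σ⁻¹(1) = 1
σ(2) = 2 → σ⁻¹(2) = 2
σ(3) = 4 → σ⁻¹(4) = 3
σ(4) = 3 → σ⁻¹(3) = 4

σ⁻¹ = [1 2 4 3]


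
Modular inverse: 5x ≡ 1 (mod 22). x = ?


Use the extended Euclidean algorithm to write 1 = 5·s + 22·t; then s mod 22 is the inverse.
Euclidean algorithm:
  5 = 0·22 + 5
  22 = 4·5 + 2
  5 = 2·2 + 1
  2 = 2·1 + 0
gcd(5,22) = 1
Back-substitution gives: 5·(9) + 22·(-2) = 1
So 5⁻¹ ≡ 9 ≡ 9 (mod 22)
Check: 5 × 9 = 45 ≡ 1 (mod 22) ✓

5⁻¹ ≡ 9 (mod 22)


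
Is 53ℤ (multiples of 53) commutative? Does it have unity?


53ℤ is a commutative ring under +,× but has no multiplicative identity (1 ∉ 53ℤ); it has no zero divisors, but without unity it is not an integral domain
Commutative: Yes
Integral domain: No
Has unity: No

53ℤ (multiples of 53): Commutative=Yes, Unity=No


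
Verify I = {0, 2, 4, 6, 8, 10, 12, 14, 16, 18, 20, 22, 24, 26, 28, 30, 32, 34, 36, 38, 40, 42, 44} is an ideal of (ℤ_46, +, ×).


Check ideal conditions for I = {0, 2, 4, 6, 8, 10, 12, 14, 16, 18, 20, 22, 24, 26, 28, 30, 32, 34, 36, 38, 40, 42, 44} in ℤ_46:
(1) I is an additive subgroup? Yes
(2) For r ∈ ℤ_46 and a ∈ I: r·a ∈ I? Yes

Yes, I is an ideal of ℤ_46


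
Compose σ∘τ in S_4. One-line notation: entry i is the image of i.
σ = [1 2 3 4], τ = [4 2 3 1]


σ∘τ: apply τ first, then σ
1 →τ 4 →σ 4
2 →τ 2 →σ 2
3 →τ 3 →σ 3
4 →τ 1 →σ 1

σ∘τ = [4 2 3 1]


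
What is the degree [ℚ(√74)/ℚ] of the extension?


√74 has minimal polynomial x² - 74 (irreducible over ℚ since 74 is squarefree)

[ℚ(√74)/ℚ] = 2


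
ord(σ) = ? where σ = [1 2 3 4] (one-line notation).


Cycle decomposition: identity (all elements fixed)
Order = 1 (identity has order 1)

ord(σ) = 1


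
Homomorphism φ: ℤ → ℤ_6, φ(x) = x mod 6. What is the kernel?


Kernel = preimage of identity
ker(φ) = {x ∈ ℤ : x ≡ 0 (mod 6)} = 6ℤ = {0, ±6, ±12, ...}

ker(φ) = 6ℤ


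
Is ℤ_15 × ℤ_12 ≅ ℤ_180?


Comparing ℤ_15 × ℤ_12 and ℤ_180:
gcd(15,12) = 3 ≠ 1. Max element order in ℤ_15×ℤ_12 is lcm(15,12) = 60 < 180, so it has no element of order 180

No, ℤ_15 × ℤ_12 ≇ ℤ_180


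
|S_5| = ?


|S_n| = n! (number of permutations of n symbols)
|S_5| = 5! = 120

|S_5| = 120


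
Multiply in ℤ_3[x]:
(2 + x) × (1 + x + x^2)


Expand and collect like terms; reduce coefficients mod 3:
x^0: 2·1 = 2 ≡ 2 (mod 3)
x^1: 2·1 + 1·1 = 3 ≡ 0 (mod 3)
x^2: 2·1 + 1·1 = 3 ≡ 0 (mod 3)
x^3: 1·1 = 1 ≡ 1 (mod 3)
Result: 2 + x^3

f · g = 2 + x^3


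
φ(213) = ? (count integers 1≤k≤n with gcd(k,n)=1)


Factor n: 213 = 3 × 71
φ(n) = n · ∏(1 - 1/p) over distinct primes p | n
φ(213) = 213 · (1 - 1/3) · (1 - 1/71) = 140

φ(213) = 140


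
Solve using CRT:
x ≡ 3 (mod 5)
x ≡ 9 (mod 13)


m₁ = 5, m₂ = 13, gcd = 1, so CRT applies. M = m₁·m₂ = 65
Let M₁ = M/m₁ = 13, M₂ = M/m₂ = 5
Find y₁ ≡ M₁⁻¹ (mod m₁): 13⁻¹ ≡ 2 (mod 5)
Find y₂ ≡ M₂⁻¹ (mod m₂): 5⁻¹ ≡ 8 (mod 13)
x = a₁·M₁·y₁ + a₂·M₂·y₂ = 3·13·2 + 9·5·8 = 438
Reduce mod 65: x ≡ 48
Check: 48 mod 5 = 3 ✓, 48 mod 13 = 9 ✓

x ≡ 48 (mod 65)


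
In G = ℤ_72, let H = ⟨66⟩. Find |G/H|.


|⟨66⟩| = n / gcd(66, 72) = 72 / 6 = 12
H is normal (ℤ_72 is abelian).
|G/H| = |G| / |H| = 72 / 12 = 6

|G/H| = 6


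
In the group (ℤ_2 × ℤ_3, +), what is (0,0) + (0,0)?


Operation: componentwise addition mod (2, 3)
(0,0) + (0,0) = ((a₁+b₁) mod 2, (a₂+b₂) mod 3) with a = (0,0), b = (0,0)

(0,0) + (0,0) = (0,0)


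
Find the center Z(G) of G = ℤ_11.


Z(G) = {g ∈ G | gx = xg for all x ∈ G}
ℤ_11 is abelian, so Z(G) = G

Z(ℤ_11) = ℤ_11


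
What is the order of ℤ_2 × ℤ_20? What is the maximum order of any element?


|ℤ_2 × ℤ_20| = 2 × 20 = 40
Max element order = lcm(2,20) = 20
Cyclic? No (gcd=2)

|ℤ_2×ℤ_20| = 40, max element order = 20


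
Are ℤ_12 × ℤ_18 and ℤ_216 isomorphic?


Comparing ℤ_12 × ℤ_18 and ℤ_216:
gcd(12,18) = 6 ≠ 1. Max element order in ℤ_12×ℤ_18 is lcm(12,18) = 36 < 216, so it has no element of order 216

No, ℤ_12 × ℤ_18 ≇ ℤ_216


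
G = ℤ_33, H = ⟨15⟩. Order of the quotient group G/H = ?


|⟨15⟩| = n / gcd(15, 33) = 33 / 3 = 11
H is normal (ℤ_33 is abelian).
|G/H| = |G| / |H| = 33 / 11 = 3

|G/H| = 3


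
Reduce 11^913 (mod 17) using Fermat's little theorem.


Fermat's little theorem: if p is prime and gcd(a,p)=1, then a^(p-1) ≡ 1 (mod p)
p = 17 is prime, gcd(11,17) = 1
Reduce exponent: 913 mod 16 = 1
So 11^913 ≡ 11^1 (mod 17)
11^1 mod 17 = 11

11^913 ≡ 11 (mod 17)


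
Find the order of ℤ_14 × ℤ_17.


|A × B| = |A| · |B|
|ℤ_14 × ℤ_17| = 14 × 17 = 238

|ℤ_14 × ℤ_17| = 238


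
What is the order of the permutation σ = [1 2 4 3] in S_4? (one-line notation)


Cycle decomposition: (3 4)
Cycle lengths: 2
Order = lcm(2) = 2

ord(σ) = 2


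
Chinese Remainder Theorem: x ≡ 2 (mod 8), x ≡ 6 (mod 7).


m₁ = 8, m₂ = 7, gcd = 1, so CRT applies. M = m₁·m₂ = 56
Let M₁ = M/m₁ = 7, M₂ = M/m₂ = 8
Find y₁ ≡ M₁⁻¹ (mod m₁): 7⁻¹ ≡ 7 (mod 8)
Find y₂ ≡ M₂⁻¹ (mod m₂): 8⁻¹ ≡ 1 (mod 7)
x = a₁·M₁·y₁ + a₂·M₂·y₂ = 2·7·7 + 6·8·1 = 146
Reduce mod 56: x ≡ 34
Check: 34 mod 8 = 2 ✓, 34 mod 7 = 6 ✓

x ≡ 34 (mod 56)


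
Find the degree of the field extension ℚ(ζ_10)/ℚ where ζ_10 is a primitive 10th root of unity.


[ℚ(ζ_n):ℚ] = deg Φ_n(x) = φ(n). Here φ(10) = 4

[ℚ(ζ_10)/ℚ where ζ_10 is a primitive 10th root of unity] = 4


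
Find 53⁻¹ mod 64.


Use the extended Euclidean algorithm to write 1 = 53·s + 64·t; then s mod 64 is the inverse.
Euclidean algorithm:
  53 = 0·64 + 53
  64 = 1·53 + 11
  53 = 4·11 + 9
  11 = 1·9 + 2
  9 = 4·2 + 1
  2 = 2·1 + 0
gcd(53,64) = 1
Back-substitution gives: 53·(29) + 64·(-24) = 1
So 53⁻¹ ≡ 29 ≡ 29 (mod 64)
Check: 53 × 29 = 1537 ≡ 1 (mod 64) ✓

53⁻¹ ≡ 29 (mod 64)


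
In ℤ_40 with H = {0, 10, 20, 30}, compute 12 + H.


12 + H = {12 + h (mod 40) : h ∈ H}
12+0=12, 12+10=22, 12+20=32, 12+30=2
12 + H = {2, 12, 22, 32} = 2 + H

12 + H = {2, 12, 22, 32}


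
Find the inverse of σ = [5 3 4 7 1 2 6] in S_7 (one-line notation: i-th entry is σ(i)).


To find σ⁻¹, swap domain and range:
σ(1) = 5 → σ⁻¹(5) = 1
σ(2) = 3 → σ⁻¹(3) = 2
σ(3) = 4 → σ⁻¹(4) = 3
σ(4) = 7 → σ⁻¹(7) = 4
σ(5) = 1 → σ⁻¹(1) = 5
σ(6) = 2 → σ⁻¹(2) = 6
σ(7) = 6 → σ⁻¹(6) = 7

σ⁻¹ = [5 6 2 3 1 7 4]


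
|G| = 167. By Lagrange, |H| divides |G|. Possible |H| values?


Lagrange's theorem: |H| divides |G|
|G| = 167
Divisors of 167: 1, 167

Possible subgroup orders: {1, 167}


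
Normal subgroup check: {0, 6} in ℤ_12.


H = {0, 6} in ℤ_12
ℤ_12 is abelian; every subgroup of an abelian group is normal

Yes, normal subgroup


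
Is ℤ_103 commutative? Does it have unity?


ℤ_103 is a commutative ring with unity 1; 103 is prime, so ℤ_103 is a field (hence an integral domain)
Commutative: Yes
Integral domain: Yes
Has unity: Yes

ℤ_103: Commutative=Yes, Unity=Yes


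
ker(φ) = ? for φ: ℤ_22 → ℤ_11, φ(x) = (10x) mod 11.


Kernel = preimage of identity
ker(φ) = {x ∈ ℤ_22 : 10x ≡ 0 (mod 11)}. Since 11 | 22, φ is well-defined. The kernel is the cyclic subgroup ⟨11⟩ of ℤ_22 (order 2), i.e. {0, 11}

ker(φ) = {0, 11}


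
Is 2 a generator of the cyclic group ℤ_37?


g generates ℤ_n iff gcd(g, n) = 1
gcd(2, 37) = 1
Since gcd = 1, 2 is a generator.

Yes, 2 generates ℤ_37


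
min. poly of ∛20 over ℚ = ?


∛20 satisfies x³ - 20 = 0, irreducible over ℚ (no rational root; 20 is not a perfect cube)

Minimal polynomial: x³ - 20


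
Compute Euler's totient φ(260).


Factor n: 260 = 2^2 × 5 × 13
φ(n) = n · ∏(1 - 1/p) over distinct primes p | n
φ(260) = 260 · (1 - 1/2) · (1 - 1/5) · (1 - 1/13) = 96

φ(260) = 96


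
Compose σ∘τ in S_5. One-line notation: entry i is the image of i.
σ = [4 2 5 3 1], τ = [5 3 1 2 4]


σ∘τ: apply τ first, then σ
1 →τ 5 →σ 1
2 →τ 3 →σ 5
3 →τ 1 →σ 4
4 →τ 2 →σ 2
5 →τ 4 →σ 3

σ∘τ = [1 5 4 2 3]


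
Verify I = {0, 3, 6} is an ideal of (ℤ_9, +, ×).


Check ideal conditions for I = {0, 3, 6} in ℤ_9:
(1) I is an additive subgroup? Yes
(2) For r ∈ ℤ_9 and a ∈ I: r·a ∈ I? Yes

Yes, I is an ideal of ℤ_9


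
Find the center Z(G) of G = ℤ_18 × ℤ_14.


Z(G) = {g ∈ G | gx = xg for all x ∈ G}
Direct product of abelian groups is abelian, so Z(G) = G

Z(ℤ_18 × ℤ_14) = ℤ_18 × ℤ_14


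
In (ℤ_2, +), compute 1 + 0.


Operation: addition mod 2
1 + 0 = (a + b) mod 2 with a = 1, b = 0

1 + 0 = 1


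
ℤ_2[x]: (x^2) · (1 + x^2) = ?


Expand and collect like terms; reduce coefficients mod 2:
x^0: 0·1 = 0 ≡ 0 (mod 2)
x^1: 0·0 + 0·1 = 0 ≡ 0 (mod 2)
x^2: 0·1 + 0·0 + 1·1 = 1 ≡ 1 (mod 2)
x^3: 0·1 + 1·0 = 0 ≡ 0 (mod 2)
x^4: 1·1 = 1 ≡ 1 (mod 2)
Result: x^2 + x^4

f · g = x^2 + x^4


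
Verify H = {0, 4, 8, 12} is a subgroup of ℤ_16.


Subgroup test for H = {0, 4, 8, 12} in (ℤ_16, +):
(1) 0 ∈ H? Yes
(2) Closure: for all a,b ∈ H, (a+b) mod 16 ∈ H? Yes
(3) Inverses: for all a ∈ H, -a mod 16 ∈ H? Yes

Yes, H is a subgroup of ℤ_16


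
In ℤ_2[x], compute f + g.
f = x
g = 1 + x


Add coefficients mod 2:
x^0: 0 + 1 = 1 (mod 2)
x^1: 1 + 1 = 0 (mod 2)
Result: 1

f + g = 1


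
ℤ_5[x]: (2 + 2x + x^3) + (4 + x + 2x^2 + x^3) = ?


Add coefficients mod 5:
x^0: 2 + 4 = 1 (mod 5)
x^1: 2 + 1 = 3 (mod 5)
x^2: 0 + 2 = 2 (mod 5)
x^3: 1 + 1 = 2 (mod 5)
Result: 1 + 3x + 2x^2 + 2x^3

f + g = 1 + 3x + 2x^2 + 2x^3


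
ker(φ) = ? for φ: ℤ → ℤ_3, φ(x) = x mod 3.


Kernel = preimage of identity
ker(φ) = {x ∈ ℤ : x ≡ 0 (mod 3)} = 3ℤ = {0, ±3, ±6, ...}

ker(φ) = 3ℤ


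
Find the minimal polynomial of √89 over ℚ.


√89 satisfies x² - 89 = 0, irreducible over ℚ since 89 is squarefree

Minimal polynomial: x² - 89


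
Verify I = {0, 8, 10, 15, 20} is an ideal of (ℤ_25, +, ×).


Check ideal conditions for I = {0, 8, 10, 15, 20} in ℤ_25:
(1) I is an additive subgroup? No
(2) For r ∈ ℤ_25 and a ∈ I: r·a ∈ I? No  [counterexample: r=2, a=8, r·a mod 25 = 16 ∉ I]

No, I is not an ideal of ℤ_25


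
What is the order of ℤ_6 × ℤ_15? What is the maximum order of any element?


|ℤ_6 × ℤ_15| = 6 × 15 = 90
Max element order = lcm(6,15) = 30
Cyclic? No (gcd=3)

|ℤ_6×ℤ_15| = 90, max element order = 30


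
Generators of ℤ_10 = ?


g generates ℤ_n iff gcd(g,n) = 1
Checking each g ∈ {1,...,9}:
gcd(1,10) = 1
gcd(2,10) = 2
gcd(3,10) = 1
gcd(4,10) = 2
gcd(5,10) = 5
gcd(6,10) = 2
gcd(7,10) = 1
gcd(8,10) = 2
gcd(9,10) = 1
Generators: {1, 3, 7, 9}
Number of generators = φ(10) = 4

Generators of ℤ_10 = {1, 3, 7, 9}


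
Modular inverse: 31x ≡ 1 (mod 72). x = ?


Use the extended Euclidean algorithm to write 1 = 31·s + 72·t; then s mod 72 is the inverse.
Euclidean algorithm:
  31 = 0·72 + 31
  72 = 2·31 + 10
  31 = 3·10 + 1
  10 = 10·1 + 0
gcd(31,72) = 1
Back-substitution gives: 31·(7) + 72·(-3) = 1
So 31⁻¹ ≡ 7 ≡ 7 (mod 72)
Check: 31 × 7 = 217 ≡ 1 (mod 72) ✓

31⁻¹ ≡ 7 (mod 72)


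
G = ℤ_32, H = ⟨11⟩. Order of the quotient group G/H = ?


|⟨11⟩| = n / gcd(11, 32) = 32 / 1 = 32
H is normal (ℤ_32 is abelian).
|G/H| = |G| / |H| = 32 / 32 = 1

|G/H| = 1


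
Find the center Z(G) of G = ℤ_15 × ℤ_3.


Z(G) = {g ∈ G | gx = xg for all x ∈ G}
Direct product of abelian groups is abelian, so Z(G) = G

Z(ℤ_15 × ℤ_3) = ℤ_15 × ℤ_3


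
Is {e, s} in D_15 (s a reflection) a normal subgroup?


H = {e, s} in D_15 (s a reflection)
r·s·r⁻¹ = sr⁻² ≠ s for n ≥ 3, so {e, s} is not closed under conjugation

No, not a normal subgroup


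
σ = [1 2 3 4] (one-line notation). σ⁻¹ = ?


To find σ⁻¹, swap domain and range:
σ(1) = 1 → σ⁻¹(1) = 1
σ(2) = 2 → σ⁻¹(2) = 2
σ(3) = 3 → σ⁻¹(3) = 3
σ(4) = 4 → σ⁻¹(4) = 4

σ⁻¹ = [1 2 3 4]


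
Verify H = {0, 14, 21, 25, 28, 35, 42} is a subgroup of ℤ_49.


Subgroup test for H = {0, 14, 21, 25, 28, 35, 42} in (ℤ_49, +):
(1) 0 ∈ H? Yes
(2) Closure: for all a,b ∈ H, (a+b) mod 49 ∈ H? No  [counterexample: 14 + 25 = 39 ∉ H]
(3) Inverses: for all a ∈ H, -a mod 49 ∈ H? No

No, H is not a subgroup of ℤ_49


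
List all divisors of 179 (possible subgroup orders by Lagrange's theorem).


Lagrange's theorem: |H| divides |G|
|G| = 179
Divisors of 179: 1, 179

Possible subgroup orders: {1, 179}


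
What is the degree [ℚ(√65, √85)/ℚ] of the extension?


[ℚ(√65,√85):ℚ] = [ℚ(√65,√85):ℚ(√65)]·[ℚ(√65):ℚ] = 2·2 = 4

[ℚ(√65, √85)/ℚ] = 4


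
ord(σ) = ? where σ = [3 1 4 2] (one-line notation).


Cycle decomposition: (1 3 4 2)
Cycle lengths: 4
Order = lcm(4) = 4

ord(σ) = 4


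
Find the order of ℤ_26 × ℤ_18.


|A × B| = |A| · |B|
|ℤ_26 × ℤ_18| = 26 × 18 = 468

|ℤ_26 × ℤ_18| = 468


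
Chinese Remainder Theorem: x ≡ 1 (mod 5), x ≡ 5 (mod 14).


m₁ = 5, m₂ = 14, gcd = 1, so CRT applies. M = m₁·m₂ = 70
Let M₁ = M/m₁ = 14, M₂ = M/m₂ = 5
Find y₁ ≡ M₁⁻¹ (mod m₁): 14⁻¹ ≡ 4 (mod 5)
Find y₂ ≡ M₂⁻¹ (mod m₂): 5⁻¹ ≡ 3 (mod 14)
x = a₁·M₁·y₁ + a₂·M₂·y₂ = 1·14·4 + 5·5·3 = 131
Reduce mod 70: x ≡ 61
Check: 61 mod 5 = 1 ✓, 61 mod 14 = 5 ✓

x ≡ 61 (mod 70)


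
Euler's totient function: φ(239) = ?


Factor n: 239 = 239
φ(n) = n · ∏(1 - 1/p) over distinct primes p | n
φ(239) = 239 · (1 - 1/239) = 238

φ(239) = 238


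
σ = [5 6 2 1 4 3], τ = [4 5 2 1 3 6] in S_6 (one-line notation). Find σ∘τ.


σ∘τ: apply τ first, then σ
1 →τ 4 →σ 1
2 →τ 5 →σ 4
3 →τ 2 →σ 6
4 →τ 1 →σ 5
5 →τ 3 →σ 2
6 →τ 6 →σ 3

σ∘τ = [1 4 6 5 2 3]


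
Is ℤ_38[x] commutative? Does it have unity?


ℤ_38 has zero divisors (2·19 ≡ 0), and these lift to constant zero divisors in ℤ_38[x]; so not an integral domain
Commutative: Yes
Integral domain: No
Has unity: Yes

ℤ_38[x]: Commutative=Yes, Unity=Yes


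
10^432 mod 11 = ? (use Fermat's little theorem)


Fermat's little theorem: if p is prime and gcd(a,p)=1, then a^(p-1) ≡ 1 (mod p)
p = 11 is prime, gcd(10,11) = 1
Reduce exponent: 432 mod 10 = 2
So 10^432 ≡ 10^2 (mod 11)
10^2 mod 11 = 1

10^432 ≡ 1 (mod 11)


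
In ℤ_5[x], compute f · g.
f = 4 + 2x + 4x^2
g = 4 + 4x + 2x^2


Expand and collect like terms; reduce coefficients mod 5:
x^0: 4·4 = 16 ≡ 1 (mod 5)
x^1: 4·4 + 2·4 = 24 ≡ 4 (mod 5)
x^2: 4·2 + 2·4 + 4·4 = 32 ≡ 2 (mod 5)
x^3: 2·2 + 4·4 = 20 ≡ 0 (mod 5)
x^4: 4·2 = 8 ≡ 3 (mod 5)
Result: 1 + 4x + 2x^2 + 3x^4

f · g = 1 + 4x + 2x^2 + 3x^4


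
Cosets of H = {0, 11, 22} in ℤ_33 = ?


H = {0, 11, 22}, |H| = 3
Number of cosets = |G|/|H| = 33/3 = 11
0 + H = {0, 11, 22}
1 + H = {1, 12, 23}
2 + H = {2, 13, 24}
3 + H = {3, 14, 25}
4 + H = {4, 15, 26}
5 + H = {5, 16, 27}
6 + H = {6, 17, 28}
7 + H = {7, 18, 29}
8 + H = {8, 19, 30}
9 + H = {9, 20, 31}
10 + H = {10, 21, 32}

Cosets: 0+H={0,11,22}; 1+H={1,12,23}; 2+H={2,13,24}; 3+H={3,14,25}; 4+H={4,15,26}; 5+H={5,16,27}; 6+H={6,17,28}; 7+H={7,18,29}; 8+H={8,19,30}; 9+H={9,20,31}; 10+H={10,21,32}


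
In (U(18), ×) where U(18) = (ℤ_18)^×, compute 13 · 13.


Operation: multiplication mod 18
13 · 13 = (a × b) mod 18 with a = 13, b = 13

13 · 13 = 7


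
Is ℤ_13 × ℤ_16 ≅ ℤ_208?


Comparing ℤ_13 × ℤ_16 and ℤ_208:
gcd(13,16) = 1, so ℤ_13 × ℤ_16 ≅ ℤ_208 (CRT)

Yes, ℤ_13 × ℤ_16 ≅ ℤ_208


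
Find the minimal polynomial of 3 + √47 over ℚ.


Let α = 3 + √47. Then α - 3 = √47, so (α - 3)² = 47, giving α² - 6α - 38 = 0. Degree 2 and α ∉ ℚ, so this is the minimal polynomial.

Minimal polynomial: x² - 6x - 38


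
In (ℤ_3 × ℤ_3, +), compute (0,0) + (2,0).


Operation: componentwise addition mod (3, 3)
(0,0) + (2,0) = ((a₁+b₁) mod 3, (a₂+b₂) mod 3) with a = (0,0), b = (2,0)

(0,0) + (2,0) = (2,0)


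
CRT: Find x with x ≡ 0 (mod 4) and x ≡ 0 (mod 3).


m₁ = 4, m₂ = 3, gcd = 1, so CRT applies. M = m₁·m₂ = 12
Let M₁ = M/m₁ = 3, M₂ = M/m₂ = 4
Find y₁ ≡ M₁⁻¹ (mod m₁): 3⁻¹ ≡ 3 (mod 4)
Find y₂ ≡ M₂⁻¹ (mod m₂): 4⁻¹ ≡ 1 (mod 3)
x = a₁·M₁·y₁ + a₂·M₂·y₂ = 0·3·3 + 0·4·1 = 0
Reduce mod 12: x ≡ 0
Check: 0 mod 4 = 0 ✓, 0 mod 3 = 0 ✓

x ≡ 0 (mod 12)


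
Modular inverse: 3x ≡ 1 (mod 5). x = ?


Use the extended Euclidean algorithm to write 1 = 3·s + 5·t; then s mod 5 is the inverse.
Euclidean algorithm:
  3 = 0·5 + 3
  5 = 1·3 + 2
  3 = 1·2 + 1
  2 = 2·1 + 0
gcd(3,5) = 1
Back-substitution gives: 3·(2) + 5·(-1) = 1
So 3⁻¹ ≡ 2 ≡ 2 (mod 5)
Check: 3 × 2 = 6 ≡ 1 (mod 5) ✓

3⁻¹ ≡ 2 (mod 5)


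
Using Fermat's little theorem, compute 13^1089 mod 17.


Fermat's little theorem: if p is prime and gcd(a,p)=1, then a^(p-1) ≡ 1 (mod p)
p = 17 is prime, gcd(13,17) = 1
Reduce exponent: 1089 mod 16 = 1
So 13^1089 ≡ 13^1 (mod 17)
13^1 mod 17 = 13

13^1089 ≡ 13 (mod 17)


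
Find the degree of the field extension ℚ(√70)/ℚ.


√70 has minimal polynomial x² - 70 (irreducible over ℚ since 70 is squarefree)

[ℚ(√70)/ℚ] = 2


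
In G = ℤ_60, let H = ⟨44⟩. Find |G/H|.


|⟨44⟩| = n / gcd(44, 60) = 60 / 4 = 15
H is normal (ℤ_60 is abelian).
|G/H| = |G| / |H| = 60 / 15 = 4

|G/H| = 4


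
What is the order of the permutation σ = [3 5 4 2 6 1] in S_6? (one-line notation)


Cycle decomposition: (1 3 4 2 5 6)
Cycle lengths: 6
Order = lcm(6) = 6

ord(σ) = 6


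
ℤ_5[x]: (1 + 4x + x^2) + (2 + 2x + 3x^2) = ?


Add coefficients mod 5:
x^0: 1 + 2 = 3 (mod 5)
x^1: 4 + 2 = 1 (mod 5)
x^2: 1 + 3 = 4 (mod 5)
Result: 3 + x + 4x^2

f + g = 3 + x + 4x^2


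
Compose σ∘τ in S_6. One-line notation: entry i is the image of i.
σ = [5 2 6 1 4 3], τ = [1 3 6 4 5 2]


σ∘τ: apply τ first, then σ
1 →τ 1 →σ 5
2 →τ 3 →σ 6
3 →τ 6 →σ 3
4 →τ 4 →σ 1
5 →τ 5 →σ 4
6 →τ 2 →σ 2

σ∘τ = [5 6 3 1 4 2]


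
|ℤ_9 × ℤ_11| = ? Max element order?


|ℤ_9 × ℤ_11| = 9 × 11 = 99
Max element order = lcm(9,11) = 99
Cyclic? Yes (gcd=1)

|ℤ_9×ℤ_11| = 99, max element order = 99


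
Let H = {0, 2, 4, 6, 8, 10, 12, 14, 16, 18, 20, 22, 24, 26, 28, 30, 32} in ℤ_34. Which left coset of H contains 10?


10 + H = {10 + h (mod 34) : h ∈ H}
10+0=10, 10+2=12, 10+4=14, 10+6=16, 10+8=18, 10+10=20, 10+12=22, 10+14=24, 10+16=26, 10+18=28, 10+20=30, 10+22=32, 10+24=0, 10+26=2, 10+28=4, 10+30=6, 10+32=8
10 + H = {0, 2, 4, 6, 8, 10, 12, 14, 16, 18, 20, 22, 24, 26, 28, 30, 32} = 0 + H

10 + H = {0, 2, 4, 6, 8, 10, 12, 14, 16, 18, 20, 22, 24, 26, 28, 30, 32}


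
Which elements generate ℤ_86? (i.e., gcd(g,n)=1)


g generates ℤ_n iff gcd(g,n) = 1
Prime factors of 86: 2, 43
Generators are g ∈ {1,...,85} not divisible by any of these primes.
Generators: {1, 3, 5, 7, 9, 11, 13, 15, 17, 19, 21, 23, 25, 27, 29, 31, 33, 35, 37, 39, 41, 45, 47, 49, 51, 53, 55, 57, 59, 61, 63, 65, 67, 69, 71, 73, 75, 77, 79, 81, 83, 85}
Number of generators = φ(86) = 42

Generators of ℤ_86 = {1, 3, 5, 7, 9, 11, 13, 15, 17, 19, 21, 23, 25, 27, 29, 31, 33, 35, 37, 39, 41, 45, 47, 49, 51, 53, 55, 57, 59, 61, 63, 65, 67, 69, 71, 73, 75, 77, 79, 81, 83, 85}


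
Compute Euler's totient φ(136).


Factor n: 136 = 2^3 × 17
φ(n) = n · ∏(1 - 1/p) over distinct primes p | n
φ(136) = 136 · (1 - 1/2) · (1 - 1/17) = 64

φ(136) = 64


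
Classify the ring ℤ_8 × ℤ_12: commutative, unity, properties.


Direct product ring; commutative with unity (1,1); but (1,0)·(0,1) = (0,0) gives zero divisors, so not an integral domain
Commutative: Yes
Integral domain: No
Has unity: Yes

ℤ_8 × ℤ_12: Commutative=Yes, Unity=Yes


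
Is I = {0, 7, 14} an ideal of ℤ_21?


Check ideal conditions for I = {0, 7, 14} in ℤ_21:
(1) I is an additive subgroup? Yes
(2) For r ∈ ℤ_21 and a ∈ I: r·a ∈ I? Yes

Yes, I is an ideal of ℤ_21


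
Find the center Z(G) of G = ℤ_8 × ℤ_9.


Z(G) = {g ∈ G | gx = xg for all x ∈ G}
Direct product of abelian groups is abelian, so Z(G) = G

Z(ℤ_8 × ℤ_9) = ℤ_8 × ℤ_9


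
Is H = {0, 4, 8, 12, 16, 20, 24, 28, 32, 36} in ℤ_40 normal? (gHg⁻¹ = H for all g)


H = {0, 4, 8, 12, 16, 20, 24, 28, 32, 36} in ℤ_40
ℤ_40 is abelian; every subgroup of an abelian group is normal

Yes, normal subgroup


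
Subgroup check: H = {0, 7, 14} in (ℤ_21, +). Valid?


Subgroup test for H = {0, 7, 14} in (ℤ_21, +):
(1) 0 ∈ H? Yes
(2) Closure: for all a,b ∈ H, (a+b) mod 21 ∈ H? Yes
(3) Inverses: for all a ∈ H, -a mod 21 ∈ H? Yes

Yes, H is a subgroup of ℤ_21


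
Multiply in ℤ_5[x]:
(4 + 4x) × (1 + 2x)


Expand and collect like terms; reduce coefficients mod 5:
x^0: 4·1 = 4 ≡ 4 (mod 5)
x^1: 4·2 + 4·1 = 12 ≡ 2 (mod 5)
x^2: 4·2 = 8 ≡ 3 (mod 5)
Result: 4 + 2x + 3x^2

f · g = 4 + 2x + 3x^2


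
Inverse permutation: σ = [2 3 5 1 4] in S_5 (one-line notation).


To find σ⁻¹, swap domain and range:
σ(1) = 2 → σ⁻¹(2) = 1
σ(2) = 3 → σ⁻¹(3) = 2
σ(3) = 5 → σ⁻¹(5) = 3
σ(4) = 1 → σ⁻¹(1) = 4
σ(5) = 4 → σ⁻¹(4) = 5

σ⁻¹ = [4 1 2 5 3]


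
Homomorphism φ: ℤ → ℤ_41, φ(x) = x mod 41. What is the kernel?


Kernel = preimage of identity
ker(φ) = {x ∈ ℤ : x ≡ 0 (mod 41)} = 41ℤ = {0, ±41, ±82, ...}

ker(φ) = 41ℤ


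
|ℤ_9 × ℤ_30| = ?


|A × B| = |A| · |B|
|ℤ_9 × ℤ_30| = 9 × 30 = 270

|ℤ_9 × ℤ_30| = 270


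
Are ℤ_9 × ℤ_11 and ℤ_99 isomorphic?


Comparing ℤ_9 × ℤ_11 and ℤ_99:
gcd(9,11) = 1, so ℤ_9 × ℤ_11 ≅ ℤ_99 (CRT)

Yes, ℤ_9 × ℤ_11 ≅ ℤ_99


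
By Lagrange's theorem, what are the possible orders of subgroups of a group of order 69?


Lagrange's theorem: |H| divides |G|
|G| = 69
Divisors of 69: 1, 3, 23, 69

Possible subgroup orders: {1, 3, 23, 69}


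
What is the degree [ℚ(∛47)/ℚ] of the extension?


∛47 has minimal polynomial x³ - 47 (irreducible over ℚ since 47 is not a perfect cube)

[ℚ(∛47)/ℚ] = 3


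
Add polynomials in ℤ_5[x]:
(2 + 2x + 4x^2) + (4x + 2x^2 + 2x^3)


Add coefficients mod 5:
x^0: 2 + 0 = 2 (mod 5)
x^1: 2 + 4 = 1 (mod 5)
x^2: 4 + 2 = 1 (mod 5)
x^3: 0 + 2 = 2 (mod 5)
Result: 2 + x + x^2 + 2x^3

f + g = 2 + x + x^2 + 2x^3


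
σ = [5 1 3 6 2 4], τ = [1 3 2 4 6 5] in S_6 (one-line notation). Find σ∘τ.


σ∘τ: apply τ first, then σ
1 →τ 1 →σ 5
2 →τ 3 →σ 3
3 →τ 2 →σ 1
4 →τ 4 →σ 6
5 →τ 6 →σ 4
6 →τ 5 →σ 2

σ∘τ = [5 3 1 6 4 2]


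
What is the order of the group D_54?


|D_n| = 2n (n rotations and n reflections)
|D_54| = 2×54 = 108

|D_54| = 108


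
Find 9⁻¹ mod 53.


Use the extended Euclidean algorithm to write 1 = 9·s + 53·t; then s mod 53 is the inverse.
Euclidean algorithm:
  9 = 0·53 + 9
  53 = 5·9 + 8
  9 = 1·8 + 1
  8 = 8·1 + 0
gcd(9,53) = 1
Back-substitution gives: 9·(6) + 53·(-1) = 1
So 9⁻¹ ≡ 6 ≡ 6 (mod 53)
Check: 9 × 6 = 54 ≡ 1 (mod 53) ✓

9⁻¹ ≡ 6 (mod 53)


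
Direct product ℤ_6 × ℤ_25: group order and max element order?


|ℤ_6 × ℤ_25| = 6 × 25 = 150
Max element order = lcm(6,25) = 150
Cyclic? Yes (gcd=1)

|ℤ_6×ℤ_25| = 150, max element order = 150


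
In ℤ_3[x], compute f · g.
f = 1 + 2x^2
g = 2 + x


Expand and collect like terms; reduce coefficients mod 3:
x^0: 1·2 = 2 ≡ 2 (mod 3)
x^1: 1·1 + 0·2 = 1 ≡ 1 (mod 3)
x^2: 0·1 + 2·2 = 4 ≡ 1 (mod 3)
x^3: 2·1 = 2 ≡ 2 (mod 3)
Result: 2 + x + x^2 + 2x^3

f · g = 2 + x + x^2 + 2x^3


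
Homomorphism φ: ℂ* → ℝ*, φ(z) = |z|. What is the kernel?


Kernel = preimage of identity
ker(φ) = {z ∈ ℂ* | |z| = 1} = unit circle S¹

ker(φ) = S¹ (unit circle)


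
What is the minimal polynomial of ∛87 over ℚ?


∛87 satisfies x³ - 87 = 0, irreducible over ℚ (no rational root; 87 is not a perfect cube)

Minimal polynomial: x³ - 87


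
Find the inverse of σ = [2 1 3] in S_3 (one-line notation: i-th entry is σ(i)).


To find σ⁻¹, swap domain and range:
σ(1) = 2 → σ⁻¹(2) = 1
σ(2) = 1 → σ⁻¹(1) = 2
σ(3) = 3 → σ⁻¹(3) = 3

σ⁻¹ = [2 1 3]


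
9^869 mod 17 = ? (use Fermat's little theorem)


Fermat's little theorem: if p is prime and gcd(a,p)=1, then a^(p-1) ≡ 1 (mod p)
p = 17 is prime, gcd(9,17) = 1
Reduce exponent: 869 mod 16 = 5
So 9^869 ≡ 9^5 (mod 17)
9^5 mod 17 = 8

9^869 ≡ 8 (mod 17)


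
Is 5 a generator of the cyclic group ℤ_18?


g generates ℤ_n iff gcd(g, n) = 1
gcd(5, 18) = 1
Since gcd = 1, 5 is a generator.

Yes, 5 generates ℤ_18


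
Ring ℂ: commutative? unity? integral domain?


ℂ is a field: commutative, has unity, every nonzero element is a unit (hence an integral domain)
Commutative: Yes
Integral domain: Yes
Has unity: Yes

ℂ: Commutative=Yes, Unity=Yes


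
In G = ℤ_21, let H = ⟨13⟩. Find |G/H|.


|⟨13⟩| = n / gcd(13, 21) = 21 / 1 = 21
H is normal (ℤ_21 is abelian).
|G/H| = |G| / |H| = 21 / 21 = 1

|G/H| = 1


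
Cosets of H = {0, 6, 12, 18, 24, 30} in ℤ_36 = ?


H = {0, 6, 12, 18, 24, 30}, |H| = 6
Number of cosets = |G|/|H| = 36/6 = 6
0 + H = {0, 6, 12, 18, 24, 30}
1 + H = {1, 7, 13, 19, 25, 31}
2 + H = {2, 8, 14, 20, 26, 32}
3 + H = {3, 9, 15, 21, 27, 33}
4 + H = {4, 10, 16, 22, 28, 34}
5 + H = {5, 11, 17, 23, 29, 35}

Cosets: 0+H={0,6,12,18,24,30}; 1+H={1,7,13,19,25,31}; 2+H={2,8,14,20,26,32}; 3+H={3,9,15,21,27,33}; 4+H={4,10,16,22,28,34}; 5+H={5,11,17,23,29,35}


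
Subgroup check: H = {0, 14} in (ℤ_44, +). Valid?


Subgroup test for H = {0, 14} in (ℤ_44, +):
(1) 0 ∈ H? Yes
(2) Closure: for all a,b ∈ H, (a+b) mod 44 ∈ H? No  [counterexample: 14 + 14 = 28 ∉ H]
(3) Inverses: for all a ∈ H, -a mod 44 ∈ H? No

No, H is not a subgroup of ℤ_44


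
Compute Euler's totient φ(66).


Factor n: 66 = 2 × 3 × 11
φ(n) = n · ∏(1 - 1/p) over distinct primes p | n
φ(66) = 66 · (1 - 1/2) · (1 - 1/3) · (1 - 1/11) = 20

φ(66) = 20


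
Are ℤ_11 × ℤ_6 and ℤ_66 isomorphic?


Comparing ℤ_11 × ℤ_6 and ℤ_66:
gcd(11,6) = 1, so ℤ_11 × ℤ_6 ≅ ℤ_66 (CRT)

Yes, ℤ_11 × ℤ_6 ≅ ℤ_66


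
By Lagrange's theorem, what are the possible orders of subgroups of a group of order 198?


Lagrange's theorem: |H| divides |G|
|G| = 198
Divisors of 198: 1, 2, 3, 6, 9, 11, 18, 22, 33, 66, 99, 198

Possible subgroup orders: {1, 2, 3, 6, 9, 11, 18, 22, 33, 66, 99, 198}


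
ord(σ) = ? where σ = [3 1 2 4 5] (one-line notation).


Cycle decomposition: (1 3 2)
Cycle lengths: 3
Order = lcm(3) = 3

ord(σ) = 3


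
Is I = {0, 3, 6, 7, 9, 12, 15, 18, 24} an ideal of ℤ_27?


Check ideal conditions for I = {0, 3, 6, 7, 9, 12, 15, 18, 24} in ℤ_27:
(1) I is an additive subgroup? No
(2) For r ∈ ℤ_27 and a ∈ I: r·a ∈ I? No  [counterexample: r=2, a=7, r·a mod 27 = 14 ∉ I]

No, I is not an ideal of ℤ_27


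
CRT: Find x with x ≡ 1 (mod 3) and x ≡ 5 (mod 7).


m₁ = 3, m₂ = 7, gcd = 1, so CRT applies. M = m₁·m₂ = 21
Let M₁ = M/m₁ = 7, M₂ = M/m₂ = 3
Find y₁ ≡ M₁⁻¹ (mod m₁): 7⁻¹ ≡ 1 (mod 3)
Find y₂ ≡ M₂⁻¹ (mod m₂): 3⁻¹ ≡ 5 (mod 7)
x = a₁·M₁·y₁ + a₂·M₂·y₂ = 1·7·1 + 5·3·5 = 82
Reduce mod 21: x ≡ 19
Check: 19 mod 3 = 1 ✓, 19 mod 7 = 5 ✓

x ≡ 19 (mod 21)


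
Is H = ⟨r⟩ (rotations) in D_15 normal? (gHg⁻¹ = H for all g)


H = ⟨r⟩ (rotations) in D_15
The rotation subgroup ⟨r⟩ has index 2 in D_15, so it is normal

Yes, normal subgroup


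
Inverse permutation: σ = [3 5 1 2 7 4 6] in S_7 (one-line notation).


To find σ⁻¹, swap domain and range:
σ(1) = 3 → σ⁻¹(3) = 1
σ(2) = 5 → σ⁻¹(5) = 2
σ(3) = 1 → σ⁻¹(1) = 3
σ(4) = 2 → σ⁻¹(2) = 4
σ(5) = 7 → σ⁻¹(7) = 5
σ(6) = 4 → σ⁻¹(4) = 6
σ(7) = 6 → σ⁻¹(6) = 7

σ⁻¹ = [3 4 1 6 2 7 5]


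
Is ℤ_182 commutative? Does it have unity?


ℤ_182 is a commutative ring with unity 1; 182 = 2×91 is composite, so 2·91 ≡ 0 gives zero divisors (not an integral domain)
Commutative: Yes
Integral domain: No
Has unity: Yes

ℤ_182: Commutative=Yes, Unity=Yes


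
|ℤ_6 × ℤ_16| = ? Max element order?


|ℤ_6 × ℤ_16| = 6 × 16 = 96
Max element order = lcm(6,16) = 48
Cyclic? No (gcd=2)

|ℤ_6×ℤ_16| = 96, max element order = 48


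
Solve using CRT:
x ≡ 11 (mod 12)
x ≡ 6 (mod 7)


m₁ = 12, m₂ = 7, gcd = 1, so CRT applies. M = m₁·m₂ = 84
Let M₁ = M/m₁ = 7, M₂ = M/m₂ = 12
Find y₁ ≡ M₁⁻¹ (mod m₁): 7⁻¹ ≡ 7 (mod 12)
Find y₂ ≡ M₂⁻¹ (mod m₂): 12⁻¹ ≡ 3 (mod 7)
x = a₁·M₁·y₁ + a₂·M₂·y₂ = 11·7·7 + 6·12·3 = 755
Reduce mod 84: x ≡ 83
Check: 83 mod 12 = 11 ✓, 83 mod 7 = 6 ✓

x ≡ 83 (mod 84)


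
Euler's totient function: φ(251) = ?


Factor n: 251 = 251
φ(n) = n · ∏(1 - 1/p) over distinct primes p | n
φ(251) = 251 · (1 - 1/251) = 250

φ(251) = 250


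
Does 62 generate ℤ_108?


g generates ℤ_n iff gcd(g, n) = 1
gcd(62, 108) = 2
Since gcd = 2 ≠ 1, ⟨62⟩ has order 54 < 108, so 62 is not a generator.

No, 62 does not generate ℤ_108


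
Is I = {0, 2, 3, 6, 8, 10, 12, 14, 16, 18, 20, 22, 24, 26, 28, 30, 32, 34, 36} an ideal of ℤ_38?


Check ideal conditions for I = {0, 2, 3, 6, 8, 10, 12, 14, 16, 18, 20, 22, 24, 26, 28, 30, 32, 34, 36} in ℤ_38:
(1) I is an additive subgroup? No
(2) For r ∈ ℤ_38 and a ∈ I: r·a ∈ I? No  [counterexample: r=2, a=2, r·a mod 38 = 4 ∉ I]

No, I is not an ideal of ℤ_38


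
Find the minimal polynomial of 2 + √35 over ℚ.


Let α = 2 + √35. Then α - 2 = √35, so (α - 2)² = 35, giving α² - 4α - 31 = 0. Degree 2 and α ∉ ℚ, so this is the minimal polynomial.

Minimal polynomial: x² - 4x - 31


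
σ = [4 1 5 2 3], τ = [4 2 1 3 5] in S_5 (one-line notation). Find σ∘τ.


σ∘τ: apply τ first, then σ
1 →τ 4 →σ 2
2 →τ 2 →σ 1
3 →τ 1 →σ 4
4 →τ 3 →σ 5
5 →τ 5 →σ 3

σ∘τ = [2 1 4 5 3]


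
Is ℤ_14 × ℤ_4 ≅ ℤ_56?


Comparing ℤ_14 × ℤ_4 and ℤ_56:
gcd(14,4) = 2 ≠ 1. Max element order in ℤ_14×ℤ_4 is lcm(14,4) = 28 < 56, so it has no element of order 56

No, ℤ_14 × ℤ_4 ≇ ℤ_56


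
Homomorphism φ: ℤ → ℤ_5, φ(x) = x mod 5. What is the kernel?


Kernel = preimage of identity
ker(φ) = {x ∈ ℤ : x ≡ 0 (mod 5)} = 5ℤ = {0, ±5, ±10, ...}

ker(φ) = 5ℤ


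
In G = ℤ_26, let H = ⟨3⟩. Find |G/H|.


|⟨3⟩| = n / gcd(3, 26) = 26 / 1 = 26
H is normal (ℤ_26 is abelian).
|G/H| = |G| / |H| = 26 / 26 = 1

|G/H| = 1


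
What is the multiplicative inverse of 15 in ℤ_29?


Use the extended Euclidean algorithm to write 1 = 15·s + 29·t; then s mod 29 is the inverse.
Euclidean algorithm:
  15 = 0·29 + 15
  29 = 1·15 + 14
  15 = 1·14 + 1
  14 = 14·1 + 0
gcd(15,29) = 1
Back-substitution gives: 15·(2) + 29·(-1) = 1
So 15⁻¹ ≡ 2 ≡ 2 (mod 29)
Check: 15 × 2 = 30 ≡ 1 (mod 29) ✓

15⁻¹ ≡ 2 (mod 29)


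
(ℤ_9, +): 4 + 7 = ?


Operation: addition mod 9
4 + 7 = (a + b) mod 9 with a = 4, b = 7

4 + 7 = 2


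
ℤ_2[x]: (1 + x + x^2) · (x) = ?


Expand and collect like terms; reduce coefficients mod 2:
x^0: 1·0 = 0 ≡ 0 (mod 2)
x^1: 1·1 + 1·0 = 1 ≡ 1 (mod 2)
x^2: 1·1 + 1·0 = 1 ≡ 1 (mod 2)
x^3: 1·1 = 1 ≡ 1 (mod 2)
Result: x + x^2 + x^3

f · g = x + x^2 + x^3
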